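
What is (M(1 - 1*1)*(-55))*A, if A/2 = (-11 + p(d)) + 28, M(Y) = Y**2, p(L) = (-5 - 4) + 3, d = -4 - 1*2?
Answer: 0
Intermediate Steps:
d = -6 (d = -4 - 2 = -6)
p(L) = -6 (p(L) = -9 + 3 = -6)
A = 22 (A = 2*((-11 - 6) + 28) = 2*(-17 + 28) = 2*11 = 22)
(M(1 - 1*1)*(-55))*A = ((1 - 1*1)**2*(-55))*22 = ((1 - 1)**2*(-55))*22 = (0**2*(-55))*22 = (0*(-55))*22 = 0*22 = 0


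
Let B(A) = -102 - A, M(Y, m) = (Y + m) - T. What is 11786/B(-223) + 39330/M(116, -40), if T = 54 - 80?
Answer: 993517/2057 ≈ 482.99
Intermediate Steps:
T = -26
M(Y, m) = 26 + Y + m (M(Y, m) = (Y + m) - 1*(-26) = (Y + m) + 26 = 26 + Y + m)
11786/B(-223) + 39330/M(116, -40) = 11786/(-102 - 1*(-223)) + 39330/(26 + 116 - 40) = 11786/(-102 + 223) + 39330/102 = 11786/121 + 39330*(1/102) = 11786*(1/121) + 6555/17 = 11786/121 + 6555/17 = 993517/2057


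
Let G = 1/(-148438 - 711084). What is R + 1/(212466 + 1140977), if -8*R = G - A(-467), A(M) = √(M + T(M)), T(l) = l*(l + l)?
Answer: 8229619/9306512273968 + √435711/8 ≈ 82.510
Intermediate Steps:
T(l) = 2*l² (T(l) = l*(2*l) = 2*l²)
A(M) = √(M + 2*M²)
G = -1/859522 (G = 1/(-859522) = -1/859522 ≈ -1.1634e-6)
R = 1/6876176 + √435711/8 (R = -(-1/859522 - √(-467*(1 + 2*(-467))))/8 = -(-1/859522 - √(-467*(1 - 934)))/8 = -(-1/859522 - √(-467*(-933)))/8 = -(-1/859522 - √435711)/8 = 1/6876176 + √435711/8 ≈ 82.510)
R + 1/(212466 + 1140977) = (1/6876176 + √435711/8) + 1/(212466 + 1140977) = (1/6876176 + √435711/8) + 1/1353443 = 8229619/9306512273968 + √435711/8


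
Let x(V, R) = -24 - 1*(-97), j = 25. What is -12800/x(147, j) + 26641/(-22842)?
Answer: -294322393/1667466 ≈ -176.51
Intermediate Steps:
x(V, R) = 73 (x(V, R) = -24 + 97 = 73)
-12800/x(147, j) + 26641/(-22842) = -12800/73 + 26641/(-22842) = -12800*1/73 + 26641*(-1/22842) = -12800/73 - 26641/22842 = -294322393/1667466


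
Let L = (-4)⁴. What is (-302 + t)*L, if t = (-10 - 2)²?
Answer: -40448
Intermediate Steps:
t = 144 (t = (-12)² = 144)
L = 256
(-302 + t)*L = (-302 + 144)*256 = -158*256 = -40448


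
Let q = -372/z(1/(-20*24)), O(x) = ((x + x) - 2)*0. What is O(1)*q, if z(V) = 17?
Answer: 0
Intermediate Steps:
O(x) = 0 (O(x) = (2*x - 2)*0 = (-2 + 2*x)*0 = 0)
q = -372/17 ≈ -21.882
O(1)*q = 0*(-372/17) = 0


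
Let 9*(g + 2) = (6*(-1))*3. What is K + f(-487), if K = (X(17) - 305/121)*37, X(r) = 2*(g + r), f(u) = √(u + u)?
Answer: 105117/121 + I*√974 ≈ 868.74 + 31.209*I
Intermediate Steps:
f(u) = √2*√u (f(u) = √(2*u) = √2*√u)
g = -4 (g = -2 + ((6*(-1))*3)/9 = -2 + (-6*3)/9 = -2 + (⅑)*(-18) = -2 - 2 = -4)
X(r) = -8 + 2*r (X(r) = 2*(-4 + r) = -8 + 2*r)
K = 105117/121 (K = ((-8 + 2*17) - 305/121)*37 = ((-8 + 34) - 305*1/121)*37 = (26 - 305/121)*37 = (2841/121)*37 = 105117/121 ≈ 868.74)
K + f(-487) = 105117/121 + √2*√(-487) = 105117/121 + √2*(I*√487) = 105117/121 + I*√974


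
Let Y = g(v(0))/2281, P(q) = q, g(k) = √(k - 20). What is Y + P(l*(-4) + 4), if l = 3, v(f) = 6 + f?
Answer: -8 + I*√14/2281 ≈ -8.0 + 0.0016404*I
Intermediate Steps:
g(k) = √(-20 + k)
Y = I*√14/2281 (Y = √(-20 + (6 + 0))/2281 = √(-20 + 6)*(1/2281) = √(-14)*(1/2281) = (I*√14)*(1/2281) = I*√14/2281 ≈ 0.0016404*I)
Y + P(l*(-4) + 4) = I*√14/2281 + (3*(-4) + 4) = I*√14/2281 + (-12 + 4) = I*√14/2281 - 8 = -8 + I*√14/2281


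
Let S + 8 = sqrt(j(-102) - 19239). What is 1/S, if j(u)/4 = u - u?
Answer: -8/19303 - 11*I*sqrt(159)/19303 ≈ -0.00041444 - 0.0071857*I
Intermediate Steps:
j(u) = 0 (j(u) = 4*(u - u) = 4*0 = 0)
S = -8 + 11*I*sqrt(159) (S = -8 + sqrt(0 - 19239) = -8 + sqrt(-19239) = -8 + 11*I*sqrt(159) ≈ -8.0 + 138.7*I)
1/S = 1/(-8 + 11*I*sqrt(159))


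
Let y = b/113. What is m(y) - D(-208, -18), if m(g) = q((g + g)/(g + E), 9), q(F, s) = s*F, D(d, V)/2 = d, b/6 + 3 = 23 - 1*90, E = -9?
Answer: 201784/479 ≈ 421.26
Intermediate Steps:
b = -420 (b = -18 + 6*(23 - 1*90) = -18 + 6*(23 - 90) = -18 + 6*(-67) = -18 - 402 = -420)
D(d, V) = 2*d
q(F, s) = F*s
y = -420/113 ≈ -3.7168
m(g) = 18*g/(-9 + g) (m(g) = ((g + g)/(g - 9))*9 = ((2*g)/(-9 + g))*9 = (2*g/(-9 + g))*9 = 18*g/(-9 + g))
m(y) - D(-208, -18) = 18*(-420/113)/(-9 - 420/113) - 2*(-208) = 18*(-420/113)/(-1437/113) - 1*(-416) = 18*(-420/113)*(-113/1437) + 416 = 2520/479 + 416 = 201784/479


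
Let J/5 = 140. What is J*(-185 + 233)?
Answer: 33600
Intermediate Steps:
J = 700 (J = 5*140 = 700)
J*(-185 + 233) = 700*(-185 + 233) = 700*48 = 33600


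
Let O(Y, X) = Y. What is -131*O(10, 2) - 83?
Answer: -1393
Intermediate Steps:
-131*O(10, 2) - 83 = -131*10 - 83 = -1310 - 83 = -1393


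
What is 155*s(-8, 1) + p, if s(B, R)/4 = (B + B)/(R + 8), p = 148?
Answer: -8588/9 ≈ -954.22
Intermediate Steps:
s(B, R) = 8*B/(8 + R) (s(B, R) = 4*((B + B)/(R + 8)) = 4*((2*B)/(8 + R)) = 4*(2*B/(8 + R)) = 8*B/(8 + R))
155*s(-8, 1) + p = 155*(8*(-8)/(8 + 1)) + 148 = 155*(8*(-8)/9) + 148 = 155*(8*(-8)*(1/9)) + 148 = 155*(-64/9) + 148 = -9920/9 + 148 = -8588/9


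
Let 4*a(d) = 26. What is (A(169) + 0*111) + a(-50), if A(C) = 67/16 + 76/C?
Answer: 30115/2704 ≈ 11.137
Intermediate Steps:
A(C) = 67/16 + 76/C (A(C) = 67*(1/16) + 76/C = 67/16 + 76/C)
a(d) = 13/2 (a(d) = (¼)*26 = 13/2)
(A(169) + 0*111) + a(-50) = ((67/16 + 76/169) + 0*111) + 13/2 = ((67/16 + 76*(1/169)) + 0) + 13/2 = ((67/16 + 76/169) + 0) + 13/2 = (12539/2704 + 0) + 13/2 = 12539/2704 + 13/2 = 30115/2704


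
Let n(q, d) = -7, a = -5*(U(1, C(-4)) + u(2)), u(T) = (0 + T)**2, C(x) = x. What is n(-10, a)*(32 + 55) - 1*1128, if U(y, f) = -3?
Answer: -1737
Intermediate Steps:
u(T) = T**2
a = -5 (a = -5*(-3 + 2**2) = -5*(-3 + 4) = -5*1 = -5)
n(-10, a)*(32 + 55) - 1*1128 = -7*(32 + 55) - 1*1128 = -7*87 - 1128 = -609 - 1128 = -1737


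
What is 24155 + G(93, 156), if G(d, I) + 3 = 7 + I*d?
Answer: 38667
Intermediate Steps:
G(d, I) = 4 + I*d (G(d, I) = -3 + (7 + I*d) = 4 + I*d)
24155 + G(93, 156) = 24155 + (4 + 156*93) = 24155 + (4 + 14508) = 24155 + 14512 = 38667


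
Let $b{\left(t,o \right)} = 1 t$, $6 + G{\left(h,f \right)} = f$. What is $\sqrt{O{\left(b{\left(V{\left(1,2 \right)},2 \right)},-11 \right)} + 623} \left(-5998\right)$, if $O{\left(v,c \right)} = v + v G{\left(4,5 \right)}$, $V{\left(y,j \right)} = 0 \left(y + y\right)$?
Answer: $- 5998 \sqrt{623} \approx -1.4971 \cdot 10^{5}$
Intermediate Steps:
$G{\left(h,f \right)} = -6 + f$
$V{\left(y,j \right)} = 0$ ($V{\left(y,j \right)} = 0 \cdot 2 y = 0$)
$b{\left(t,o \right)} = t$
$O{\left(v,c \right)} = 0$ ($O{\left(v,c \right)} = v + v \left(-6 + 5\right) = v + v \left(-1\right) = v - v = 0$)
$\sqrt{O{\left(b{\left(V{\left(1,2 \right)},2 \right)},-11 \right)} + 623} \left(-5998\right) = \sqrt{0 + 623} \left(-5998\right) = \sqrt{623} \left(-5998\right) = - 5998 \sqrt{623}$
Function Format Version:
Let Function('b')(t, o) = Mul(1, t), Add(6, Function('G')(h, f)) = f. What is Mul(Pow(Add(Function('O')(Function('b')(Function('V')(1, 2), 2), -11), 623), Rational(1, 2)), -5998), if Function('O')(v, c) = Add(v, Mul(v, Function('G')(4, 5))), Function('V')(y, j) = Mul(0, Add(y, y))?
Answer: Mul(-5998, Pow(623, Rational(1, 2))) ≈ -1.4971e+5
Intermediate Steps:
Function('G')(h, f) = Add(-6, f)
Function('V')(y, j) = 0 (Function('V')(y, j) = Mul(0, Mul(2, y)) = 0)
Function('b')(t, o) = t
Function('O')(v, c) = 0 (Function('O')(v, c) = Add(v, Mul(v, Add(-6, 5))) = Add(v, Mul(v, -1)) = Add(v, Mul(-1, v)) = 0)
Mul(Pow(Add(Function('O')(Function('b')(Function('V')(1, 2), 2), -11), 623), Rational(1, 2)), -5998) = Mul(Pow(Add(0, 623), Rational(1, 2)), -5998) = Mul(Pow(623, Rational(1, 2)), -5998) = Mul(-5998, Pow(623, Rational(1, 2)))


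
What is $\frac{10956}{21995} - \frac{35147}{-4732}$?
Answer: $\frac{1419797}{179140} \approx 7.9256$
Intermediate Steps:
$\frac{10956}{21995} - \frac{35147}{-4732} = 10956 \cdot \frac{1}{21995} - - \frac{5021}{676} = \frac{132}{265} + \frac{5021}{676} = \frac{1419797}{179140}$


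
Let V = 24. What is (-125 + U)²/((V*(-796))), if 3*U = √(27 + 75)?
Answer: -46909/57312 + 125*√102/28656 ≈ -0.77443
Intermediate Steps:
U = √102/3 (U = √(27 + 75)/3 = √102/3 ≈ 3.3665)
(-125 + U)²/((V*(-796))) = (-125 + √102/3)²/((24*(-796))) = (-125 + √102/3)²/(-19104) = (-125 + √102/3)²*(-1/19104) = -(-125 + √102/3)²/19104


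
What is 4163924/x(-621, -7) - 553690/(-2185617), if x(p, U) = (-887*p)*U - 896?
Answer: -995047880494/1204176614235 ≈ -0.82633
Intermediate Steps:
x(p, U) = -896 - 887*U*p (x(p, U) = -887*U*p - 896 = -896 - 887*U*p)
4163924/x(-621, -7) - 553690/(-2185617) = 4163924/(-896 - 887*(-7)*(-621)) - 553690/(-2185617) = 4163924/(-896 - 3855789) - 553690*(-1/2185617) = 4163924/(-3856685) + 553690/2185617 = 4163924*(-1/3856685) + 553690/2185617 = -4163924/3856685 + 553690/2185617 = -995047880494/1204176614235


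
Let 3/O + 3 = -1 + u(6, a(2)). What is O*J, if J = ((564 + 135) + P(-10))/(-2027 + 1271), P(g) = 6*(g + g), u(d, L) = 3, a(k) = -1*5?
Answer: 193/84 ≈ 2.2976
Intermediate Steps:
a(k) = -5
P(g) = 12*g (P(g) = 6*(2*g) = 12*g)
J = -193/252 (J = ((564 + 135) + 12*(-10))/(-2027 + 1271) = (699 - 120)/(-756) = 579*(-1/756) = -193/252 ≈ -0.76587)
O = -3 (O = 3/(-3 + (-1 + 3)) = 3/(-3 + 2) = 3/(-1) = 3*(-1) = -3)
O*J = -3*(-193/252) = 193/84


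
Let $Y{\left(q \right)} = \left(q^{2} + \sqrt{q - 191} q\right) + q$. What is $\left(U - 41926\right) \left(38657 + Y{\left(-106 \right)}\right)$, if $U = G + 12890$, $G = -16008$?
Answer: $-2242605628 + 14323992 i \sqrt{33} \approx -2.2426 \cdot 10^{9} + 8.2285 \cdot 10^{7} i$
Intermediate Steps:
$U = -3118$ ($U = -16008 + 12890 = -3118$)
$Y{\left(q \right)} = q + q^{2} + q \sqrt{-191 + q}$ ($Y{\left(q \right)} = \left(q^{2} + \sqrt{-191 + q} q\right) + q = \left(q^{2} + q \sqrt{-191 + q}\right) + q = q + q^{2} + q \sqrt{-191 + q}$)
$\left(U - 41926\right) \left(38657 + Y{\left(-106 \right)}\right) = \left(-3118 - 41926\right) \left(38657 - 106 \left(1 - 106 + \sqrt{-191 - 106}\right)\right) = - 45044 \left(38657 - 106 \left(1 - 106 + \sqrt{-297}\right)\right) = - 45044 \left(38657 - 106 \left(1 - 106 + 3 i \sqrt{33}\right)\right) = - 45044 \left(38657 - 106 \left(-105 + 3 i \sqrt{33}\right)\right) = - 45044 \left(38657 + \left(11130 - 318 i \sqrt{33}\right)\right) = - 45044 \left(49787 - 318 i \sqrt{33}\right) = -2242605628 + 14323992 i \sqrt{33}$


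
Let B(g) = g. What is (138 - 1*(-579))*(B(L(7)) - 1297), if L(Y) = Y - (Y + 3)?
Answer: -932100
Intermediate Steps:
L(Y) = -3 (L(Y) = Y - (3 + Y) = Y + (-3 - Y) = -3)
(138 - 1*(-579))*(B(L(7)) - 1297) = (138 - 1*(-579))*(-3 - 1297) = (138 + 579)*(-1300) = 717*(-1300) = -932100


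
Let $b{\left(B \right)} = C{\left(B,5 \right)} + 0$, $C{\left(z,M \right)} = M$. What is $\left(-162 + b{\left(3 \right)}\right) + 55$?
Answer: $-102$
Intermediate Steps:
$b{\left(B \right)} = 5$ ($b{\left(B \right)} = 5 + 0 = 5$)
$\left(-162 + b{\left(3 \right)}\right) + 55 = \left(-162 + 5\right) + 55 = -157 + 55 = -102$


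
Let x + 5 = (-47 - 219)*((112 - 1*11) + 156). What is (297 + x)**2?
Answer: 4633524900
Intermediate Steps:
x = -68367 (x = -5 + (-47 - 219)*((112 - 1*11) + 156) = -5 - 266*((112 - 11) + 156) = -5 - 266*(101 + 156) = -5 - 266*257 = -5 - 68362 = -68367)
(297 + x)**2 = (297 - 68367)**2 = (-68070)**2 = 4633524900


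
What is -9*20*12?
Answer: -2160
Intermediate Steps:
-9*20*12 = -180*12 = -2160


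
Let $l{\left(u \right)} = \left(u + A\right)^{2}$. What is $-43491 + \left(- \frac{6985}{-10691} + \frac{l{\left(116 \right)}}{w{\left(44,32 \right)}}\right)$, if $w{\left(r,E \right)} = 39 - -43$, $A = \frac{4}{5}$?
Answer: $- \frac{474756063552}{10958275} \approx -43324.0$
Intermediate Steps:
$A = \frac{4}{5}$ ($A = 4 \cdot \frac{1}{5} = \frac{4}{5} \approx 0.8$)
$l{\left(u \right)} = \left(\frac{4}{5} + u\right)^{2}$ ($l{\left(u \right)} = \left(u + \frac{4}{5}\right)^{2} = \left(\frac{4}{5} + u\right)^{2}$)
$w{\left(r,E \right)} = 82$ ($w{\left(r,E \right)} = 39 + 43 = 82$)
$-43491 + \left(- \frac{6985}{-10691} + \frac{l{\left(116 \right)}}{w{\left(44,32 \right)}}\right) = -43491 - \left(- \frac{6985}{10691} - \frac{\frac{1}{25} \left(4 + 5 \cdot 116\right)^{2}}{82}\right) = -43491 - \left(- \frac{6985}{10691} - \frac{\left(4 + 580\right)^{2}}{25} \cdot \frac{1}{82}\right) = -43491 + \left(\frac{6985}{10691} + \frac{584^{2}}{25} \cdot \frac{1}{82}\right) = -43491 + \left(\frac{6985}{10691} + \frac{1}{25} \cdot 341056 \cdot \frac{1}{82}\right) = -43491 + \left(\frac{6985}{10691} + \frac{341056}{25} \cdot \frac{1}{82}\right) = -43491 + \left(\frac{6985}{10691} + \frac{170528}{1025}\right) = -43491 + \frac{1830274473}{10958275} = - \frac{474756063552}{10958275}$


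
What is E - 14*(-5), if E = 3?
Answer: 73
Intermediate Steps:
E - 14*(-5) = 3 - 14*(-5) = 3 + 70 = 73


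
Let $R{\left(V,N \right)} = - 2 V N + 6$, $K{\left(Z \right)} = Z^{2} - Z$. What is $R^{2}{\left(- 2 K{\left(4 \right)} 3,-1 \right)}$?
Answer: $19044$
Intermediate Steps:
$R{\left(V,N \right)} = 6 - 2 N V$ ($R{\left(V,N \right)} = - 2 N V + 6 = 6 - 2 N V$)
$R^{2}{\left(- 2 K{\left(4 \right)} 3,-1 \right)} = \left(6 - - 2 - 2 \cdot 4 \left(-1 + 4\right) 3\right)^{2} = \left(6 - - 2 - 2 \cdot 4 \cdot 3 \cdot 3\right)^{2} = \left(6 - - 2 \left(-2\right) 12 \cdot 3\right)^{2} = \left(6 - - 2 \left(\left(-24\right) 3\right)\right)^{2} = \left(6 - \left(-2\right) \left(-72\right)\right)^{2} = \left(6 - 144\right)^{2} = \left(-138\right)^{2} = 19044$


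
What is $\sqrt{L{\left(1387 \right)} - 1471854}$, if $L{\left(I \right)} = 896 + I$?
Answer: $i \sqrt{1469571} \approx 1212.3 i$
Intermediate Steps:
$\sqrt{L{\left(1387 \right)} - 1471854} = \sqrt{\left(896 + 1387\right) - 1471854} = \sqrt{2283 - 1471854} = \sqrt{-1469571} = i \sqrt{1469571}$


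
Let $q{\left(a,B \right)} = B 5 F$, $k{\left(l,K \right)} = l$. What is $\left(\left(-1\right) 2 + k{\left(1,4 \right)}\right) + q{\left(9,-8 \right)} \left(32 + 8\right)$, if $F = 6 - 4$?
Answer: $-3201$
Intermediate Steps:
$F = 2$
$q{\left(a,B \right)} = 10 B$ ($q{\left(a,B \right)} = B 5 \cdot 2 = B 10 = 10 B$)
$\left(\left(-1\right) 2 + k{\left(1,4 \right)}\right) + q{\left(9,-8 \right)} \left(32 + 8\right) = \left(\left(-1\right) 2 + 1\right) + 10 \left(-8\right) \left(32 + 8\right) = \left(-2 + 1\right) - 3200 = -1 - 3200 = -3201$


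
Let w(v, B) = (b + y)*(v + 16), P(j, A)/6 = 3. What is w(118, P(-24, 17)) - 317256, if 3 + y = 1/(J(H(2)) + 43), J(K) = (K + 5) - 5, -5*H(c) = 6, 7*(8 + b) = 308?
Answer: -65381636/209 ≈ -3.1283e+5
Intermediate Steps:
b = 36 (b = -8 + (1/7)*308 = -8 + 44 = 36)
H(c) = -6/5 (H(c) = -1/5*6 = -6/5)
P(j, A) = 18 (P(j, A) = 6*3 = 18)
J(K) = K (J(K) = (5 + K) - 5 = K)
y = -622/209 (y = -3 + 1/(-6/5 + 43) = -3 + 1/(209/5) = -3 + 5/209 = -622/209 ≈ -2.9761)
w(v, B) = 110432/209 + 6902*v/209 (w(v, B) = (36 - 622/209)*(v + 16) = 6902*(16 + v)/209 = 110432/209 + 6902*v/209)
w(118, P(-24, 17)) - 317256 = (110432/209 + (6902/209)*118) - 317256 = (110432/209 + 814436/209) - 317256 = 924868/209 - 317256 = -65381636/209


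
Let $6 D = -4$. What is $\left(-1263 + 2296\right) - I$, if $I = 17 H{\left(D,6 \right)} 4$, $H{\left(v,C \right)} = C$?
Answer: $625$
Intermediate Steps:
$D = - \frac{2}{3}$ ($D = \frac{1}{6} \left(-4\right) = - \frac{2}{3} \approx -0.66667$)
$I = 408$ ($I = 17 \cdot 6 \cdot 4 = 102 \cdot 4 = 408$)
$\left(-1263 + 2296\right) - I = \left(-1263 + 2296\right) - 408 = 1033 - 408 = 625$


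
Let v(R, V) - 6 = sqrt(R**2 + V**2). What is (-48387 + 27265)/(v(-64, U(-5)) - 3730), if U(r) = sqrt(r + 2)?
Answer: 78658328/13864083 + 21122*sqrt(4093)/13864083 ≈ 5.7710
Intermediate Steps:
U(r) = sqrt(2 + r)
v(R, V) = 6 + sqrt(R**2 + V**2)
(-48387 + 27265)/(v(-64, U(-5)) - 3730) = (-48387 + 27265)/((6 + sqrt((-64)**2 + (sqrt(2 - 5))**2)) - 3730) = -21122/((6 + sqrt(4096 + (sqrt(-3))**2)) - 3730) = -21122/((6 + sqrt(4096 + (I*sqrt(3))**2)) - 3730) = -21122/((6 + sqrt(4096 - 3)) - 3730) = -21122/((6 + sqrt(4093)) - 3730) = -21122/(-3724 + sqrt(4093))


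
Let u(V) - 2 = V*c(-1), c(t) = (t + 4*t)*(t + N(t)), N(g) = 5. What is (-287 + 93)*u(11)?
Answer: 42292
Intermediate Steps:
c(t) = 5*t*(5 + t) (c(t) = (t + 4*t)*(t + 5) = (5*t)*(5 + t) = 5*t*(5 + t))
u(V) = 2 - 20*V (u(V) = 2 + V*(5*(-1)*(5 - 1)) = 2 + V*(5*(-1)*4) = 2 + V*(-20) = 2 - 20*V)
(-287 + 93)*u(11) = (-287 + 93)*(2 - 20*11) = -194*(2 - 220) = -194*(-218) = 42292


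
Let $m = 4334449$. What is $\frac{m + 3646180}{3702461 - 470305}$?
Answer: $\frac{7980629}{3232156} \approx 2.4691$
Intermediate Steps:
$\frac{m + 3646180}{3702461 - 470305} = \frac{4334449 + 3646180}{3702461 - 470305} = \frac{7980629}{3232156}$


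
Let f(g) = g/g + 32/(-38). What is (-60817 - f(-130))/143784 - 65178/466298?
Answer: -9432618161/16761547908 ≈ -0.56275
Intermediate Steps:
f(g) = 3/19 (f(g) = 1 + 32*(-1/38) = 1 - 16/19 = 3/19)
(-60817 - f(-130))/143784 - 65178/466298 = (-60817 - 1*3/19)/143784 - 65178/466298 = (-60817 - 3/19)*(1/143784) - 65178*1/466298 = -1155526/19*1/143784 - 32589/233149 = -577763/1365948 - 32589/233149 = -9432618161/16761547908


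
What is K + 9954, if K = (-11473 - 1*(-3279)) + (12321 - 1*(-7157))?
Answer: 21238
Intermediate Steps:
K = 11284 (K = (-11473 + 3279) + (12321 + 7157) = -8194 + 19478 = 11284)
K + 9954 = 11284 + 9954 = 21238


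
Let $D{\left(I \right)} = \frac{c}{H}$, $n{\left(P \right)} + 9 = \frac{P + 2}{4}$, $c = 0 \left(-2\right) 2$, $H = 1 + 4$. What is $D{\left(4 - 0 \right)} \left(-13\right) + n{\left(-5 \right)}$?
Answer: $- \frac{39}{4} \approx -9.75$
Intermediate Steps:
$H = 5$
$c = 0$ ($c = 0 \cdot 2 = 0$)
$n{\left(P \right)} = - \frac{17}{2} + \frac{P}{4}$ ($n{\left(P \right)} = -9 + \frac{P + 2}{4} = -9 + \left(2 + P\right) \frac{1}{4} = -9 + \left(\frac{1}{2} + \frac{P}{4}\right) = - \frac{17}{2} + \frac{P}{4}$)
$D{\left(I \right)} = 0$ ($D{\left(I \right)} = \frac{0}{5} = 0 \cdot \frac{1}{5} = 0$)
$D{\left(4 - 0 \right)} \left(-13\right) + n{\left(-5 \right)} = 0 \left(-13\right) + \left(- \frac{17}{2} + \frac{1}{4} \left(-5\right)\right) = 0 - \frac{39}{4} = - \frac{39}{4}$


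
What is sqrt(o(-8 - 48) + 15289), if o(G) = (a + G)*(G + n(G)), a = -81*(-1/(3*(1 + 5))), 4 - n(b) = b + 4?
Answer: sqrt(15289) ≈ 123.65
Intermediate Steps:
n(b) = -b (n(b) = 4 - (b + 4) = 4 - (4 + b) = 4 + (-4 - b) = -b)
a = 9/2 (a = -81/((-3*6)) = -81/(-18) = -81*(-1/18) = 9/2 ≈ 4.5000)
o(G) = 0 (o(G) = (9/2 + G)*(G - G) = (9/2 + G)*0 = 0)
sqrt(o(-8 - 48) + 15289) = sqrt(0 + 15289) = sqrt(15289)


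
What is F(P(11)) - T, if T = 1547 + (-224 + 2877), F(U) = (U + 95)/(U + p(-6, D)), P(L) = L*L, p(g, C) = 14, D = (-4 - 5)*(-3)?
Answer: -20992/5 ≈ -4198.4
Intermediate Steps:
D = 27 (D = -9*(-3) = 27)
P(L) = L²
F(U) = (95 + U)/(14 + U) (F(U) = (U + 95)/(U + 14) = (95 + U)/(14 + U))
T = 4200 (T = 1547 + 2653 = 4200)
F(P(11)) - T = (95 + 11²)/(14 + 11²) - 1*4200 = (95 + 121)/(14 + 121) - 4200 = 216/135 - 4200 = (1/135)*216 - 4200 = 8/5 - 4200 = -20992/5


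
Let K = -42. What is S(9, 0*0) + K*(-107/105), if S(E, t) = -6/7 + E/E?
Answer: 1503/35 ≈ 42.943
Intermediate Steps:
S(E, t) = ⅐ (S(E, t) = -6*⅐ + 1 = -6/7 + 1 = ⅐)
S(9, 0*0) + K*(-107/105) = ⅐ - (-4494)/105 = ⅐ - 42*(-107/105) = ⅐ + 214/5 = 1503/35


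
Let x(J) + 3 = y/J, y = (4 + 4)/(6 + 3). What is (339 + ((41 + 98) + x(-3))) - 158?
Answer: 8551/27 ≈ 316.70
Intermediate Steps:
y = 8/9 ≈ 0.88889
x(J) = -3 + 8/(9*J)
(339 + ((41 + 98) + x(-3))) - 158 = (339 + ((41 + 98) + (-3 + (8/9)/(-3)))) - 158 = (339 + (139 + (-3 + (8/9)*(-⅓)))) - 158 = (339 + (139 + (-3 - 8/27))) - 158 = (339 + (139 - 89/27)) - 158 = (339 + 3664/27) - 158 = 12817/27 - 158 = 8551/27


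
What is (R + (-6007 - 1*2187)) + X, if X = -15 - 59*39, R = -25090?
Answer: -35600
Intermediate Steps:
X = -2316 (X = -15 - 2301 = -2316)
(R + (-6007 - 1*2187)) + X = (-25090 + (-6007 - 1*2187)) - 2316 = (-25090 + (-6007 - 2187)) - 2316 = (-25090 - 8194) - 2316 = -33284 - 2316 = -35600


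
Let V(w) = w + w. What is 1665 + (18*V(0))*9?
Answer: 1665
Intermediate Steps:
V(w) = 2*w
1665 + (18*V(0))*9 = 1665 + (18*(2*0))*9 = 1665 + (18*0)*9 = 1665 + 0*9 = 1665 + 0 = 1665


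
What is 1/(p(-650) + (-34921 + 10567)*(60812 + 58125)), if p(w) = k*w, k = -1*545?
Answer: -1/2896237448 ≈ -3.4528e-10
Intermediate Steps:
k = -545
p(w) = -545*w
1/(p(-650) + (-34921 + 10567)*(60812 + 58125)) = 1/(-545*(-650) + (-34921 + 10567)*(60812 + 58125)) = 1/(354250 - 24354*118937) = 1/(354250 - 2896591698) = 1/(-2896237448) = -1/2896237448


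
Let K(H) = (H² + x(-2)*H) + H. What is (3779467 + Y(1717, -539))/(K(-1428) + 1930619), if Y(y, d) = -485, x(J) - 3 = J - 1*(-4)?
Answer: 3778982/3961235 ≈ 0.95399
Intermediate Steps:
x(J) = 7 + J (x(J) = 3 + (J - 1*(-4)) = 3 + (J + 4) = 3 + (4 + J) = 7 + J)
K(H) = H² + 6*H (K(H) = (H² + (7 - 2)*H) + H = (H² + 5*H) + H = H² + 6*H)
(3779467 + Y(1717, -539))/(K(-1428) + 1930619) = (3779467 - 485)/(-1428*(6 - 1428) + 1930619) = 3778982/(-1428*(-1422) + 1930619) = 3778982/(2030616 + 1930619) = 3778982/3961235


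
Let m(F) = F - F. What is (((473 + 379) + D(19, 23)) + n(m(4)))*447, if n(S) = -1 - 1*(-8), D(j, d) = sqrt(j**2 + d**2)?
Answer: 383973 + 447*sqrt(890) ≈ 3.9731e+5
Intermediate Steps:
m(F) = 0
D(j, d) = sqrt(d**2 + j**2)
n(S) = 7 (n(S) = -1 + 8 = 7)
(((473 + 379) + D(19, 23)) + n(m(4)))*447 = (((473 + 379) + sqrt(23**2 + 19**2)) + 7)*447 = ((852 + sqrt(529 + 361)) + 7)*447 = ((852 + sqrt(890)) + 7)*447 = (859 + sqrt(890))*447 = 383973 + 447*sqrt(890)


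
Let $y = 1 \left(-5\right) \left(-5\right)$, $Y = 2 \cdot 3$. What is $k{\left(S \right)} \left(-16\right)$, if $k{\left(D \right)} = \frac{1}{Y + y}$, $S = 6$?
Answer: $- \frac{16}{31} \approx -0.51613$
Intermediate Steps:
$Y = 6$
$y = 25$ ($y = \left(-5\right) \left(-5\right) = 25$)
$k{\left(D \right)} = \frac{1}{31}$ ($k{\left(D \right)} = \frac{1}{6 + 25} = \frac{1}{31}$)
$k{\left(S \right)} \left(-16\right) = \frac{1}{31} \left(-16\right) = - \frac{16}{31}$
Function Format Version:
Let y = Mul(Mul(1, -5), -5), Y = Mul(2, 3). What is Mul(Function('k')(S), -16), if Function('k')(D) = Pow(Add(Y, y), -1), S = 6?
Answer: Rational(-16, 31) ≈ -0.51613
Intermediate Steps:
Y = 6
y = 25 (y = Mul(-5, -5) = 25)
Function('k')(D) = Rational(1, 31) (Function('k')(D) = Pow(Add(6, 25), -1) = Pow(31, -1) = Rational(1, 31))
Mul(Function('k')(S), -16) = Mul(Rational(1, 31), -16) = Rational(-16, 31)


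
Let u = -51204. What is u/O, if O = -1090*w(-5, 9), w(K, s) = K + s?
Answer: 12801/1090 ≈ 11.744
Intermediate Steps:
O = -4360 (O = -1090*(-5 + 9) = -1090*4 = -4360)
u/O = -51204/(-4360) = -51204*(-1/4360) = 12801/1090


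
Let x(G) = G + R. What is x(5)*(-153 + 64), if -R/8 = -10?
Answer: -7565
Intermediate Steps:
R = 80 (R = -8*(-10) = 80)
x(G) = 80 + G (x(G) = G + 80 = 80 + G)
x(5)*(-153 + 64) = (80 + 5)*(-153 + 64) = 85*(-89) = -7565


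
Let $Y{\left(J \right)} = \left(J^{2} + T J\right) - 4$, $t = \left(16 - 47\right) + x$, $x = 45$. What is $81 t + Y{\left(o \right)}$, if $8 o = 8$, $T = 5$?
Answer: $1136$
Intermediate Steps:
$o = 1$ ($o = \frac{1}{8} \cdot 8 = 1$)
$t = 14$ ($t = \left(16 - 47\right) + 45 = -31 + 45 = 14$)
$Y{\left(J \right)} = -4 + J^{2} + 5 J$ ($Y{\left(J \right)} = \left(J^{2} + 5 J\right) - 4 = -4 + J^{2} + 5 J$)
$81 t + Y{\left(o \right)} = 81 \cdot 14 + \left(-4 + 1^{2} + 5 \cdot 1\right) = 1134 + \left(-4 + 1 + 5\right) = 1134 + 2 = 1136$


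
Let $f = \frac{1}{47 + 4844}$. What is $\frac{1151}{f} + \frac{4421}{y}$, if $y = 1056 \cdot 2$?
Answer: $\frac{11889595013}{2112} \approx 5.6295 \cdot 10^{6}$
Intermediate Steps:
$y = 2112$
$f = \frac{1}{4891} \approx 0.00020446$
$\frac{1151}{f} + \frac{4421}{y} = 1151 \frac{1}{\frac{1}{4891}} + \frac{4421}{2112} = 1151 \cdot 4891 + 4421 \cdot \frac{1}{2112} = 5629541 + \frac{4421}{2112} = \frac{11889595013}{2112}$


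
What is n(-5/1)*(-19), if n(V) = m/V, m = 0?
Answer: 0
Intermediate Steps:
n(V) = 0 (n(V) = 0/V = 0)
n(-5/1)*(-19) = 0*(-19) = 0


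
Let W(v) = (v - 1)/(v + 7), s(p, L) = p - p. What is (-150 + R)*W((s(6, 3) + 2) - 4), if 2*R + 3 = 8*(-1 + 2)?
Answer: 177/2 ≈ 88.500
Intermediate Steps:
s(p, L) = 0
W(v) = (-1 + v)/(7 + v)
R = 5/2 (R = -3/2 + (8*(-1 + 2))/2 = -3/2 + (8*1)/2 = -3/2 + (1/2)*8 = -3/2 + 4 = 5/2 ≈ 2.5000)
(-150 + R)*W((s(6, 3) + 2) - 4) = (-150 + 5/2)*((-1 + ((0 + 2) - 4))/(7 + ((0 + 2) - 4))) = -295*(-1 + (2 - 4))/(2*(7 + (2 - 4))) = -295*(-1 - 2)/(2*(7 - 2)) = -295*(-3)/(2*5) = -59*(-3)/2 = -295/2*(-3/5) = 177/2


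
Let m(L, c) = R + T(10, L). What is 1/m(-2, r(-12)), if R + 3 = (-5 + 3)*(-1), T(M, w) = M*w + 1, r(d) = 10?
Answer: -1/20 ≈ -0.050000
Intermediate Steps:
T(M, w) = 1 + M*w
R = -1 (R = -3 + (-5 + 3)*(-1) = -3 - 2*(-1) = -3 + 2 = -1)
m(L, c) = 10*L (m(L, c) = -1 + (1 + 10*L) = 10*L)
1/m(-2, r(-12)) = 1/(10*(-2)) = 1/(-20) = -1/20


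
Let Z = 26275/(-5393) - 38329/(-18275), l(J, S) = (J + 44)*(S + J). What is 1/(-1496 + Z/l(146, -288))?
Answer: -664767470875/994492068062168 ≈ -0.00066845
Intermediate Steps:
l(J, S) = (44 + J)*(J + S)
Z = -273467328/98557075 (Z = 26275*(-1/5393) - 38329*(-1/18275) = -26275/5393 + 38329/18275 = -273467328/98557075 ≈ -2.7747)
1/(-1496 + Z/l(146, -288)) = 1/(-1496 - 273467328/(98557075*(146² + 44*146 + 44*(-288) + 146*(-288)))) = 1/(-1496 - 273467328/(98557075*(21316 + 6424 - 12672 - 42048))) = 1/(-1496 - 273467328/98557075/(-26980)) = 1/(-1496 - 273467328/98557075*(-1/26980)) = 1/(-1496 + 68366832/664767470875) = 1/(-994492068062168/664767470875) = -664767470875/994492068062168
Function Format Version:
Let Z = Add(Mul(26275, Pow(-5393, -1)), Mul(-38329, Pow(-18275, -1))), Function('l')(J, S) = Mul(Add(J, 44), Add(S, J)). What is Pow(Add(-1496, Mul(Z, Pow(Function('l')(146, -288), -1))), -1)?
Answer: Rational(-664767470875, 994492068062168) ≈ -0.00066845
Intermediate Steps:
Function('l')(J, S) = Mul(Add(44, J), Add(J, S))
Z = Rational(-273467328, 98557075) (Z = Add(Mul(26275, Rational(-1, 5393)), Mul(-38329, Rational(-1, 18275))) = Add(Rational(-26275, 5393), Rational(38329, 18275)) = Rational(-273467328, 98557075) ≈ -2.7747)
Pow(Add(-1496, Mul(Z, Pow(Function('l')(146, -288), -1))), -1) = Pow(Add(-1496, Mul(Rational(-273467328, 98557075), Pow(Add(Pow(146, 2), Mul(44, 146), Mul(44, -288), Mul(146, -288)), -1))), -1) = Pow(Add(-1496, Mul(Rational(-273467328, 98557075), Pow(Add(21316, 6424, -12672, -42048), -1))), -1) = Pow(Add(-1496, Mul(Rational(-273467328, 98557075), Pow(-26980, -1))), -1) = Pow(Add(-1496, Mul(Rational(-273467328, 98557075), Rational(-1, 26980))), -1) = Pow(Add(-1496, Rational(68366832, 664767470875)), -1) = Pow(Rational(-994492068062168, 664767470875), -1) = Rational(-664767470875, 994492068062168)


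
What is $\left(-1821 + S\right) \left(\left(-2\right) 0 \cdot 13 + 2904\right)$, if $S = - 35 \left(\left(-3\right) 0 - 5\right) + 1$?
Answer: $-4777080$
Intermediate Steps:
$S = 176$ ($S = - 35 \left(0 - 5\right) + 1 = \left(-35\right) \left(-5\right) + 1 = 175 + 1 = 176$)
$\left(-1821 + S\right) \left(\left(-2\right) 0 \cdot 13 + 2904\right) = \left(-1821 + 176\right) \left(\left(-2\right) 0 \cdot 13 + 2904\right) = - 1645 \left(0 \cdot 13 + 2904\right) = - 1645 \left(0 + 2904\right) = \left(-1645\right) 2904 = -4777080$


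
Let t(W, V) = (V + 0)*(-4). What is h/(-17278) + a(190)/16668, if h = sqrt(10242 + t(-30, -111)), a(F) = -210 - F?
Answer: -100/4167 - sqrt(10686)/17278 ≈ -0.029981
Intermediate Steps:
t(W, V) = -4*V (t(W, V) = V*(-4) = -4*V)
h = sqrt(10686) (h = sqrt(10242 - 4*(-111)) = sqrt(10242 + 444) = sqrt(10686) ≈ 103.37)
h/(-17278) + a(190)/16668 = sqrt(10686)/(-17278) + (-210 - 1*190)/16668 = sqrt(10686)*(-1/17278) + (-210 - 190)*(1/16668) = -sqrt(10686)/17278 - 400*1/16668 = -sqrt(10686)/17278 - 100/4167 = -100/4167 - sqrt(10686)/17278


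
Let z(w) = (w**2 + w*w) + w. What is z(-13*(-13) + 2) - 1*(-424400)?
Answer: 483053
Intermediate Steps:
z(w) = w + 2*w**2 (z(w) = (w**2 + w**2) + w = 2*w**2 + w = w + 2*w**2)
z(-13*(-13) + 2) - 1*(-424400) = (-13*(-13) + 2)*(1 + 2*(-13*(-13) + 2)) - 1*(-424400) = (169 + 2)*(1 + 2*(169 + 2)) + 424400 = 171*(1 + 2*171) + 424400 = 171*(1 + 342) + 424400 = 171*343 + 424400 = 58653 + 424400 = 483053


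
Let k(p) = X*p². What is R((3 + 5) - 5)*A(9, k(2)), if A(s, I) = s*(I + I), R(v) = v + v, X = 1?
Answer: 432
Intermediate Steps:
R(v) = 2*v
k(p) = p² (k(p) = 1*p² = p²)
A(s, I) = 2*I*s (A(s, I) = s*(2*I) = 2*I*s)
R((3 + 5) - 5)*A(9, k(2)) = (2*((3 + 5) - 5))*(2*2²*9) = (2*(8 - 5))*(2*4*9) = (2*3)*72 = 6*72 = 432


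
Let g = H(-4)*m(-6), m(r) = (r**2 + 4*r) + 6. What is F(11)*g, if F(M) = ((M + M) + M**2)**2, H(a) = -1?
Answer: -368082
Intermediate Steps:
m(r) = 6 + r**2 + 4*r
g = -18 (g = -(6 + (-6)**2 + 4*(-6)) = -(6 + 36 - 24) = -1*18 = -18)
F(M) = (M**2 + 2*M)**2 (F(M) = (2*M + M**2)**2 = (M**2 + 2*M)**2)
F(11)*g = (11**2*(2 + 11)**2)*(-18) = (121*13**2)*(-18) = (121*169)*(-18) = 20449*(-18) = -368082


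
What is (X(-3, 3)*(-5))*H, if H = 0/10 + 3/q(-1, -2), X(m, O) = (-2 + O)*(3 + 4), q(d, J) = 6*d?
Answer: 35/2 ≈ 17.500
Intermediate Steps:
X(m, O) = -14 + 7*O (X(m, O) = (-2 + O)*7 = -14 + 7*O)
H = -½ (H = 0/10 + 3/((6*(-1))) = 0*(⅒) + 3/(-6) = 0 + 3*(-⅙) = 0 - ½ = -½ ≈ -0.50000)
(X(-3, 3)*(-5))*H = ((-14 + 7*3)*(-5))*(-½) = ((-14 + 21)*(-5))*(-½) = (7*(-5))*(-½) = -35*(-½) = 35/2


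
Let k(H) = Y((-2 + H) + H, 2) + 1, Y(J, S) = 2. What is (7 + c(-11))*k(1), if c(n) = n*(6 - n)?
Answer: -540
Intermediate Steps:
k(H) = 3 (k(H) = 2 + 1 = 3)
(7 + c(-11))*k(1) = (7 - 11*(6 - 1*(-11)))*3 = (7 - 11*(6 + 11))*3 = (7 - 11*17)*3 = (7 - 187)*3 = -180*3 = -540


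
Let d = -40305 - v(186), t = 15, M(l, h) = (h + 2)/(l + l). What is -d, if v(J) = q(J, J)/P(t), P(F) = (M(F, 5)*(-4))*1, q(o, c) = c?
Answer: 280740/7 ≈ 40106.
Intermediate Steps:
M(l, h) = (2 + h)/(2*l) (M(l, h) = (2 + h)/((2*l)) = (2 + h)*(1/(2*l)) = (2 + h)/(2*l))
P(F) = -14/F (P(F) = (((2 + 5)/(2*F))*(-4))*1 = (((½)*7/F)*(-4))*1 = ((7/(2*F))*(-4))*1 = -14/F*1 = -14/F)
v(J) = -15*J/14 (v(J) = J/((-14/15)) = J/((-14*1/15)) = J/(-14/15) = J*(-15/14) = -15*J/14)
d = -280740/7 (d = -40305 - (-15)*186/14 = -40305 - 1*(-1395/7) = -40305 + 1395/7 = -280740/7 ≈ -40106.)
-d = -1*(-280740/7) = 280740/7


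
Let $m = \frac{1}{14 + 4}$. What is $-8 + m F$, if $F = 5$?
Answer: $- \frac{139}{18} \approx -7.7222$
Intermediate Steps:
$m = \frac{1}{18} \approx 0.055556$
$-8 + m F = -8 + \frac{1}{18} \cdot 5 = -8 + \frac{5}{18} = - \frac{139}{18}$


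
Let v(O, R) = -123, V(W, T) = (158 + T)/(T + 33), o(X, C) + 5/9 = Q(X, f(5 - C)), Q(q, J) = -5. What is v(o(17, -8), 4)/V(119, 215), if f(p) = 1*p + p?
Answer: -30504/373 ≈ -81.780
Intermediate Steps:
f(p) = 2*p (f(p) = p + p = 2*p)
o(X, C) = -50/9 (o(X, C) = -5/9 - 5 = -50/9)
V(W, T) = (158 + T)/(33 + T)
v(o(17, -8), 4)/V(119, 215) = -123*(33 + 215)/(158 + 215) = -123/(373/248) = -123/((1/248)*373) = -123/373/248 = -123*248/373 = -30504/373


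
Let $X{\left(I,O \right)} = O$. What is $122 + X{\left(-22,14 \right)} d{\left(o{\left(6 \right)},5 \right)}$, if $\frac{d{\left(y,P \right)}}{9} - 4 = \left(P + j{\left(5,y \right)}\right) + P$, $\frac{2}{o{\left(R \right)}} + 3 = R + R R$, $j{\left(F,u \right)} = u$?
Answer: $\frac{24602}{13} \approx 1892.5$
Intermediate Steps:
$o{\left(R \right)} = \frac{2}{-3 + R + R^{2}}$ ($o{\left(R \right)} = \frac{2}{-3 + \left(R + R R\right)} = \frac{2}{-3 + \left(R + R^{2}\right)} = \frac{2}{-3 + R + R^{2}}$)
$d{\left(y,P \right)} = 36 + 9 y + 18 P$ ($d{\left(y,P \right)} = 36 + 9 \left(\left(P + y\right) + P\right) = 36 + 9 \left(y + 2 P\right) = 36 + \left(9 y + 18 P\right) = 36 + 9 y + 18 P$)
$122 + X{\left(-22,14 \right)} d{\left(o{\left(6 \right)},5 \right)} = 122 + 14 \left(36 + 9 \frac{2}{-3 + 6 + 6^{2}} + 18 \cdot 5\right) = 122 + 14 \left(36 + 9 \frac{2}{-3 + 6 + 36} + 90\right) = 122 + 14 \left(36 + 9 \cdot \frac{2}{39} + 90\right) = 122 + 14 \left(36 + \frac{6}{13} + 90\right) = 122 + 14 \cdot \frac{1644}{13} = 122 + \frac{23016}{13} = \frac{24602}{13}$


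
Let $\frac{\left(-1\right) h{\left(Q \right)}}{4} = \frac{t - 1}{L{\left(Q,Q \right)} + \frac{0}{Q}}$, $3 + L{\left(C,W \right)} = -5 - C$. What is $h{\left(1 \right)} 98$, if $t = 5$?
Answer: $\frac{1568}{9} \approx 174.22$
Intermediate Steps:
$L{\left(C,W \right)} = -8 - C$ ($L{\left(C,W \right)} = -3 - \left(5 + C\right) = -8 - C$)
$h{\left(Q \right)} = - \frac{16}{-8 - Q}$ ($h{\left(Q \right)} = - 4 \frac{5 - 1}{\left(-8 - Q\right) + \frac{0}{Q}} = - 4 \frac{4}{\left(-8 - Q\right) + 0} = - 4 \frac{4}{-8 - Q} = - \frac{16}{-8 - Q}$)
$h{\left(1 \right)} 98 = \frac{16}{8 + 1} \cdot 98 = \frac{16}{9} \cdot 98 = \frac{1568}{9}$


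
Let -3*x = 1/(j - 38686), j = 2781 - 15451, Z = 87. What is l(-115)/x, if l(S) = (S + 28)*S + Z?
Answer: 1554854256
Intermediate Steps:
j = -12670
x = 1/154068 (x = -1/(3*(-12670 - 38686)) = -⅓/(-51356) = -⅓*(-1/51356) = 1/154068 ≈ 6.4906e-6)
l(S) = 87 + S*(28 + S) (l(S) = (S + 28)*S + 87 = (28 + S)*S + 87 = S*(28 + S) + 87 = 87 + S*(28 + S))
l(-115)/x = (87 + (-115)² + 28*(-115))/(1/154068) = (87 + 13225 - 3220)*154068 = 10092*154068 = 1554854256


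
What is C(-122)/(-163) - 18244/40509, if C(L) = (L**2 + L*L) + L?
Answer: -1203903586/6602967 ≈ -182.33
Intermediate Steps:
C(L) = L + 2*L**2 (C(L) = (L**2 + L**2) + L = 2*L**2 + L = L + 2*L**2)
C(-122)/(-163) - 18244/40509 = -122*(1 + 2*(-122))/(-163) - 18244/40509 = -122*(1 - 244)*(-1/163) - 18244*1/40509 = -122*(-243)*(-1/163) - 18244/40509 = 29646*(-1/163) - 18244/40509 = -29646/163 - 18244/40509 = -1203903586/6602967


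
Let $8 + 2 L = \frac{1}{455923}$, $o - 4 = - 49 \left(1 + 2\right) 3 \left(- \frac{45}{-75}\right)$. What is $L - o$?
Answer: $\frac{1169898423}{4559230} \approx 256.6$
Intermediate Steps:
$o = - \frac{1303}{5}$ ($o = 4 + - 49 \left(1 + 2\right) 3 \left(- \frac{45}{-75}\right) = 4 + - 49 \cdot 3 \cdot 3 \left(\left(-45\right) \left(- \frac{1}{75}\right)\right) = 4 + \left(-49\right) 9 \cdot \frac{3}{5} = 4 - \frac{1323}{5} = - \frac{1303}{5} \approx -260.6$)
$L = - \frac{3647383}{911846}$ ($L = -4 + \frac{1}{2 \cdot 455923} = -4 + \frac{1}{2} \cdot \frac{1}{455923} = -4 + \frac{1}{911846} = - \frac{3647383}{911846} \approx -4.0$)
$L - o = - \frac{3647383}{911846} - - \frac{1303}{5} = - \frac{3647383}{911846} + \frac{1303}{5} = \frac{1169898423}{4559230}$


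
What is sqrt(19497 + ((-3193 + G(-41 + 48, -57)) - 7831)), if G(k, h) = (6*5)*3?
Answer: sqrt(8563) ≈ 92.536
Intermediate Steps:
G(k, h) = 90 (G(k, h) = 30*3 = 90)
sqrt(19497 + ((-3193 + G(-41 + 48, -57)) - 7831)) = sqrt(19497 + ((-3193 + 90) - 7831)) = sqrt(19497 + (-3103 - 7831)) = sqrt(19497 - 10934) = sqrt(8563)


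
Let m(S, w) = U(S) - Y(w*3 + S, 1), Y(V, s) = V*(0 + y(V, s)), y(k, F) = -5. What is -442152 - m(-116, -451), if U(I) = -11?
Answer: -434796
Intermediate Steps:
Y(V, s) = -5*V (Y(V, s) = V*(0 - 5) = V*(-5) = -5*V)
m(S, w) = -11 + 5*S + 15*w (m(S, w) = -11 - (-5)*(w*3 + S) = -11 - (-5)*(3*w + S) = -11 - (-5)*(S + 3*w) = -11 - (-15*w - 5*S) = -11 + (5*S + 15*w) = -11 + 5*S + 15*w)
-442152 - m(-116, -451) = -442152 - (-11 + 5*(-116) + 15*(-451)) = -442152 - (-11 - 580 - 6765) = -442152 - 1*(-7356) = -442152 + 7356 = -434796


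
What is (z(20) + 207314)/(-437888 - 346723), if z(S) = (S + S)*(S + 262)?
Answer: -218594/784611 ≈ -0.27860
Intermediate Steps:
z(S) = 2*S*(262 + S) (z(S) = (2*S)*(262 + S) = 2*S*(262 + S))
(z(20) + 207314)/(-437888 - 346723) = (2*20*(262 + 20) + 207314)/(-437888 - 346723) = (2*20*282 + 207314)/(-784611) = (11280 + 207314)*(-1/784611) = 218594*(-1/784611) = -218594/784611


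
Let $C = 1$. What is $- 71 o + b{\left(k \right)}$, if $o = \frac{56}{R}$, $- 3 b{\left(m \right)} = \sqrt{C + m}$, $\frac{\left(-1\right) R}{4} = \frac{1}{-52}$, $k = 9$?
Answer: $-51688 - \frac{\sqrt{10}}{3} \approx -51689.0$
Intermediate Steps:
$R = \frac{1}{13}$ ($R = - \frac{4}{-52} = \left(-4\right) \left(- \frac{1}{52}\right) = \frac{1}{13} \approx 0.076923$)
$b{\left(m \right)} = - \frac{\sqrt{1 + m}}{3}$
$o = 728$ ($o = 56 \frac{1}{\frac{1}{13}} = 56 \cdot 13 = 728$)
$- 71 o + b{\left(k \right)} = \left(-71\right) 728 - \frac{\sqrt{1 + 9}}{3} = -51688 - \frac{\sqrt{10}}{3}$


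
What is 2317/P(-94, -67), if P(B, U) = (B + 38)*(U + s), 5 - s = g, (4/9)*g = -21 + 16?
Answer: 331/406 ≈ 0.81527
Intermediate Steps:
g = -45/4 (g = 9*(-21 + 16)/4 = (9/4)*(-5) = -45/4 ≈ -11.250)
s = 65/4 (s = 5 - 1*(-45/4) = 5 + 45/4 = 65/4 ≈ 16.250)
P(B, U) = (38 + B)*(65/4 + U) (P(B, U) = (B + 38)*(U + 65/4) = (38 + B)*(65/4 + U))
2317/P(-94, -67) = 2317/(1235/2 + 38*(-67) + (65/4)*(-94) - 94*(-67)) = 2317/(1235/2 - 2546 - 3055/2 + 6298) = 2317/2842 = 2317*(1/2842) = 331/406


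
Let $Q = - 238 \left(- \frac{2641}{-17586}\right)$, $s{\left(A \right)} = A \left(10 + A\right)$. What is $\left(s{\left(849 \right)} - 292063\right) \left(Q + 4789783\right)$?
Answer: $\frac{18414402723141920}{8793} \approx 2.0942 \cdot 10^{12}$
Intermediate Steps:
$Q = - \frac{314279}{8793}$ ($Q = - 238 \left(\left(-2641\right) \left(- \frac{1}{17586}\right)\right) = \left(-238\right) \frac{2641}{17586} = - \frac{314279}{8793} \approx -35.742$)
$\left(s{\left(849 \right)} - 292063\right) \left(Q + 4789783\right) = \left(849 \left(10 + 849\right) - 292063\right) \left(- \frac{314279}{8793} + 4789783\right) = \left(849 \cdot 859 - 292063\right) \frac{42116247640}{8793} = \left(729291 - 292063\right) \frac{42116247640}{8793} = 437228 \cdot \frac{42116247640}{8793} = \frac{18414402723141920}{8793}$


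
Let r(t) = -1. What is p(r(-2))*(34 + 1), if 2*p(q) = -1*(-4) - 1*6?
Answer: -35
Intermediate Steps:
p(q) = -1 (p(q) = (-1*(-4) - 1*6)/2 = (4 - 6)/2 = (½)*(-2) = -1)
p(r(-2))*(34 + 1) = -(34 + 1) = -1*35 = -35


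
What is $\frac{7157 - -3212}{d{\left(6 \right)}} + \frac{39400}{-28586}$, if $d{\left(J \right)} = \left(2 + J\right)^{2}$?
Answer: $\frac{146943317}{914752} \approx 160.64$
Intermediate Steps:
$\frac{7157 - -3212}{d{\left(6 \right)}} + \frac{39400}{-28586} = \frac{7157 - -3212}{\left(2 + 6\right)^{2}} + \frac{39400}{-28586} = \frac{7157 + 3212}{8^{2}} + 39400 \left(- \frac{1}{28586}\right) = \frac{10369}{64} - \frac{19700}{14293} = \frac{146943317}{914752}$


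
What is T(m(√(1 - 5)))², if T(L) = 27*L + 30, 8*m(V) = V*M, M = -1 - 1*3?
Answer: 171 - 1620*I ≈ 171.0 - 1620.0*I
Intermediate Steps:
M = -4 (M = -1 - 3 = -4)
m(V) = -V/2 (m(V) = (V*(-4))/8 = (-4*V)/8 = -V/2)
T(L) = 30 + 27*L
T(m(√(1 - 5)))² = (30 + 27*(-√(1 - 5)/2))² = (30 + 27*(-I))² = (30 - 27*I)²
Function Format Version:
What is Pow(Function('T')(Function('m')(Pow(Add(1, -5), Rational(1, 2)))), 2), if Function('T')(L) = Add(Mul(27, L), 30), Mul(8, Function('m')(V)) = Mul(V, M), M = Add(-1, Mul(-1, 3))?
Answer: Add(171, Mul(-1620, I)) ≈ Add(171.00, Mul(-1620.0, I))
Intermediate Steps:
M = -4 (M = Add(-1, -3) = -4)
Function('m')(V) = Mul(Rational(-1, 2), V) (Function('m')(V) = Mul(Rational(1, 8), Mul(V, -4)) = Mul(Rational(1, 8), Mul(-4, V)) = Mul(Rational(-1, 2), V))
Function('T')(L) = Add(30, Mul(27, L))
Pow(Function('T')(Function('m')(Pow(Add(1, -5), Rational(1, 2)))), 2) = Pow(Add(30, Mul(27, Mul(Rational(-1, 2), Pow(Add(1, -5), Rational(1, 2))))), 2) = Pow(Add(30, Mul(27, Mul(Rational(-1, 2), Pow(-4, Rational(1, 2))))), 2) = Pow(Add(30, Mul(27, Mul(Rational(-1, 2), Mul(2, I)))), 2) = Pow(Add(30, Mul(27, Mul(-1, I))), 2) = Pow(Add(30, Mul(-27, I)), 2)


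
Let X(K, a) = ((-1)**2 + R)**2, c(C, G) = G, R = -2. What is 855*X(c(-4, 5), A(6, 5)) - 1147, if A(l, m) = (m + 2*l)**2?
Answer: -292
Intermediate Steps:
X(K, a) = 1 (X(K, a) = ((-1)**2 - 2)**2 = (1 - 2)**2 = (-1)**2 = 1)
855*X(c(-4, 5), A(6, 5)) - 1147 = 855*1 - 1147 = 855 - 1147 = -292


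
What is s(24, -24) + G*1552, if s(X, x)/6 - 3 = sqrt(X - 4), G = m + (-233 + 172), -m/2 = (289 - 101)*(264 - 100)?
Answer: -95797182 + 12*sqrt(5) ≈ -9.5797e+7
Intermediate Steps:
m = -61664 (m = -2*(289 - 101)*(264 - 100) = -376*164 = -2*30832 = -61664)
G = -61725 (G = -61664 + (-233 + 172) = -61664 - 61 = -61725)
s(X, x) = 18 + 6*sqrt(-4 + X) (s(X, x) = 18 + 6*sqrt(X - 4) = 18 + 6*sqrt(-4 + X))
s(24, -24) + G*1552 = (18 + 6*sqrt(-4 + 24)) - 61725*1552 = (18 + 6*sqrt(20)) - 95797200 = (18 + 6*(2*sqrt(5))) - 95797200 = (18 + 12*sqrt(5)) - 95797200 = -95797182 + 12*sqrt(5)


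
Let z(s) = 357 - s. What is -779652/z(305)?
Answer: -194913/13 ≈ -14993.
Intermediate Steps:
-779652/z(305) = -779652/(357 - 1*305) = -779652/(357 - 305) = -779652/52 = -779652*1/52 = -194913/13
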